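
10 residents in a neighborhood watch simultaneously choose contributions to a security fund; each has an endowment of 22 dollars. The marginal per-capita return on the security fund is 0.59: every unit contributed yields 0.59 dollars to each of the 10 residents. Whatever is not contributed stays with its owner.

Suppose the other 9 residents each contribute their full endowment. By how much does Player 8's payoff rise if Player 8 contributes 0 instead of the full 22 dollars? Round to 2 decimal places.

9.02 dollars

Switching from a contribution of 22 to 0 lets Player 8 keep an extra 22 dollars, but lowers the security fund by 22, which costs Player 8 their own share of that drop: 0.59 × 22 = 12.98.
Net gain = 22 − 12.98 = 9.02. The private return per contributed unit (0.59) is below 1, so free-riding is indeed the best response regardless of what the others do.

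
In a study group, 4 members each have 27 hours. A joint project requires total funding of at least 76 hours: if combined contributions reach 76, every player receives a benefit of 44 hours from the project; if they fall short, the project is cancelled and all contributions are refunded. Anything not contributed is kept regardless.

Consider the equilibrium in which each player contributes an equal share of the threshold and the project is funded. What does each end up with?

52 hours

Equal share of the threshold: 76/4 = 19.
At this profile no one gains by cutting their contribution: any cut drops the total below 76, the project is cancelled, contributions are refunded, and the deviator ends with 27, which is less than 27 − 19 + 44 = 52. Contributing more than 19 just wastes the excess. So contributing exactly 19 is a best response.
Each player's payoff: 27 − 19 + 44 = 52.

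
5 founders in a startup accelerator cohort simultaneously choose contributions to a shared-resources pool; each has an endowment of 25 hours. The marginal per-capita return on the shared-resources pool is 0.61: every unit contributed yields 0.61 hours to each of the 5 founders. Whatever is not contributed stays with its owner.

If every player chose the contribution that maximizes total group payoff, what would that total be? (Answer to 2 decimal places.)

Each contributed unit returns 3.050 to the group as a whole (0.61 to each of 5 players), which exceeds 1, so the social optimum is full contribution: group total = 3.050 × 125 = 381.25.

381.25 hours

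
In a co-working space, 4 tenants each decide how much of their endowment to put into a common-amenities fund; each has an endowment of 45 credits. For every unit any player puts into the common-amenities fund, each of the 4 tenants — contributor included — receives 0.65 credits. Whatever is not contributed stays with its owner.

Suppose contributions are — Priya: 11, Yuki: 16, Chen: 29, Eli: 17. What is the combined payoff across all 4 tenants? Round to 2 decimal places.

Total contributed: 11 + 16 + 29 + 17 = 73; total kept: 4 × 45 − 73 = 107.
The common-amenities fund pays out 0.65 × 4 × 73 = 189.80 in aggregate.
Group total = 107 + 189.80 = 296.80.

296.80 credits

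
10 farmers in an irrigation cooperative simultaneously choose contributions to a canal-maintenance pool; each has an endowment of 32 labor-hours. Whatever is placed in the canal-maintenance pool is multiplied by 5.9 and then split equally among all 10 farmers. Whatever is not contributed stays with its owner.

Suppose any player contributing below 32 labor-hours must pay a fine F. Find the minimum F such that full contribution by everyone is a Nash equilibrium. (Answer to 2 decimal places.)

Given the others contribute fully, the best deviation is to contribute 0 (any partial contribution still incurs the fine and gives up units whose private return 0.5900 is below 1).
Deviating from 32 to 0 saves 32 labor-hours but forfeits the deviator's share of the drop in the canal-maintenance pool: 5.9/10 × 32 = 18.88.
So the deviation gain is 32 − 18.88 = 13.12, and the fine must be at least 13.12 labor-hours to wipe it out.

13.12 labor-hours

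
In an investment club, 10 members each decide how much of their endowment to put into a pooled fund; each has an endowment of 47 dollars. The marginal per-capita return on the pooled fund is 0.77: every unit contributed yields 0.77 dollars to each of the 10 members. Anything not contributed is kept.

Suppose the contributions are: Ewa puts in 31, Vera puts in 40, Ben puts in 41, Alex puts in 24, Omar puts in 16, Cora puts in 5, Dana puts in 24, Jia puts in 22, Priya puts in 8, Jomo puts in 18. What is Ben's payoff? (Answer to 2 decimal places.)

Total contributed: 31 + 40 + 41 + 24 + 16 + 5 + 24 + 22 + 8 + 18 = 229.
Each receives 0.77 × 229 = 176.33 from the pooled fund.
Ben keeps 47 − 41 = 6, so Ben's payoff is 6 + 176.33 = 182.33.

182.33 dollars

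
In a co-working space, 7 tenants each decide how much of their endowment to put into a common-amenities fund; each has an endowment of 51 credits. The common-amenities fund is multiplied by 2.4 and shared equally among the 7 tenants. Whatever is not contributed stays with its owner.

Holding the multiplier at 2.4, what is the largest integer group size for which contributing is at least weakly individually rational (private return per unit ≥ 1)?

2

Private return per unit is 2.4/(group size), which is ≥ 1 whenever the group size is ≤ 2.4.
The largest such integer is 2.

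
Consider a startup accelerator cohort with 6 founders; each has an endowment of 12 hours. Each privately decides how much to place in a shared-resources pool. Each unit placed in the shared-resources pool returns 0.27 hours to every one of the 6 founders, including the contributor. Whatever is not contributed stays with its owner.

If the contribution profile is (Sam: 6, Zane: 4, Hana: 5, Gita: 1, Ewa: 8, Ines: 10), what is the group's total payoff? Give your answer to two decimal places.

Total contributed: 6 + 4 + 5 + 1 + 8 + 10 = 34; total kept: 6 × 12 − 34 = 38.
The shared-resources pool pays out 0.27 × 6 × 34 = 55.08 in aggregate.
Group total = 38 + 55.08 = 93.08.

93.08 hours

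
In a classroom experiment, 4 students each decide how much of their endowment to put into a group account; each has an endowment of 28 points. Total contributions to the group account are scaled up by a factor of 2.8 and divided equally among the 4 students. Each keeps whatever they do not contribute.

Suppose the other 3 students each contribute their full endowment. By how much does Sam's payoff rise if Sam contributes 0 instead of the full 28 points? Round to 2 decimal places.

Switching from a contribution of 28 to 0 lets Sam keep an extra 28 points, but lowers the group account by 28, which costs Sam their own share of that drop: 2.8/4 × 28 = 19.60.
Net gain = 28 − 19.60 = 8.40. The private return per contributed unit (0.7000) is below 1, so free-riding is indeed the best response regardless of what the others do.

8.40 points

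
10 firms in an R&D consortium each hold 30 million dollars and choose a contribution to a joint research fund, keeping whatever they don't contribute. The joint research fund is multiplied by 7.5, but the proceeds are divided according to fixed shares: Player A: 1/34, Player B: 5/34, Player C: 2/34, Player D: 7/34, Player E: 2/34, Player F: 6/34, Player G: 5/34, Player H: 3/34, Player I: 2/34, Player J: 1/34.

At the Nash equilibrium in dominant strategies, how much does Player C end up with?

82.94 million dollars

A player with share s gets back 7.5·s per unit contributed, so full contribution is dominant for anyone with s > 1/7.5 = 0.1333 and zero contribution is dominant for anyone below.
The shares above 0.1333 belong to Player B, Player D, Player F and Player G, contributing 30 each; the remaining 6 contribute 0. Total contributed: 120.
Player C keeps 30 and receives 7.5 × 120 × 2/34 = 52.94 from the joint research fund, for a payoff of 82.94.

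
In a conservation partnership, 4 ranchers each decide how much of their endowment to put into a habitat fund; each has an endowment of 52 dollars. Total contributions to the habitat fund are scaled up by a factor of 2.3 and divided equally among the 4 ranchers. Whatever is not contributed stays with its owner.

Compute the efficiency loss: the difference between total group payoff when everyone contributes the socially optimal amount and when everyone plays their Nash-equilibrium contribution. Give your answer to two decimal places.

Each contributed unit returns 2.3/4 = 0.5750 to its contributor — below 1 — so contributing 0 is dominant for every player. At the Nash equilibrium everyone keeps their 52, and the group total is 4 × 52 = 208.
Each contributed unit returns 2.300 to the group as a whole (0.5750 to each of 4 players), which exceeds 1, so the social optimum is full contribution: group total = 2.300 × 208 = 478.40.
Efficiency loss = 478.40 − 208 = 270.40.

270.40 dollars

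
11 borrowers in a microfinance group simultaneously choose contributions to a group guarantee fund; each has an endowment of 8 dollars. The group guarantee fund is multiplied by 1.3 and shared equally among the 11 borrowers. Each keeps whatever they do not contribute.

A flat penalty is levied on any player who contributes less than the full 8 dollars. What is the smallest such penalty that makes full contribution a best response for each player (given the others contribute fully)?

Given the others contribute fully, the best deviation is to contribute 0 (any partial contribution still incurs the fine and gives up units whose private return 0.1182 is below 1).
Deviating from 8 to 0 saves 8 dollars but forfeits the deviator's share of the drop in the group guarantee fund: 1.3/11 × 8 = 0.95.
So the deviation gain is 8 − 0.95 = 7.05, and the fine must be at least 7.05 dollars to wipe it out.

7.05 dollars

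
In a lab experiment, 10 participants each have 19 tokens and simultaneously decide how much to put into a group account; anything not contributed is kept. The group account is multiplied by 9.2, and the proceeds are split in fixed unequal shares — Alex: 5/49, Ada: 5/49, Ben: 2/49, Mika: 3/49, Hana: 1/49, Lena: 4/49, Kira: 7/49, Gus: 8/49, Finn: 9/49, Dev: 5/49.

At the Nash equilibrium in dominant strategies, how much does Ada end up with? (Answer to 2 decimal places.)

For player j, contributing a unit is worthwhile iff 9.2 × (j's share) ≥ 1, i.e. iff j's share is at least 0.1087.
Kira, Gus and Finn clear that bar, contributing 19 each; the remaining 7 contribute 0. Total contributed: 57.
Ada keeps 19 and receives 9.2 × 57 × 5/49 = 53.51 from the group account, for a payoff of 72.51.

72.51 tokens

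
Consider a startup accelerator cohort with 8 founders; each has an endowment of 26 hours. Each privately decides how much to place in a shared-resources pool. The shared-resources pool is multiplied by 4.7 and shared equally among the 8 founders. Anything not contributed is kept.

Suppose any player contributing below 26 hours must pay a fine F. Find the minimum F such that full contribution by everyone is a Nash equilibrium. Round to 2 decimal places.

10.73 hours

Given the others contribute fully, the best deviation is to contribute 0 (any partial contribution still incurs the fine and gives up units whose private return 0.5875 is below 1).
Deviating from 26 to 0 saves 26 hours but forfeits the deviator's share of the drop in the shared-resources pool: 4.7/8 × 26 = 15.27.
So the deviation gain is 26 − 15.27 = 10.73, and the fine must be at least 10.73 hours to wipe it out.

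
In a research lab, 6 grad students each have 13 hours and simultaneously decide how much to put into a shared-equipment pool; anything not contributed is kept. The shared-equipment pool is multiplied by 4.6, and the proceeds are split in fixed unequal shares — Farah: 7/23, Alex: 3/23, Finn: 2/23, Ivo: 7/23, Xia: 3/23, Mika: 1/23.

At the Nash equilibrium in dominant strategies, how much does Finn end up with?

23.40 hours

Player j's private return per contributed unit is 4.6 × (j's share). Contributing is weakly dominant for j when that share is at least 1/4.6 = 0.2174, and contributing 0 is dominant otherwise.
Farah and Ivo are above the threshold, contributing 13 each; the remaining 4 contribute 0. Total contributed: 26.
Finn keeps 13 and receives 4.6 × 26 × 2/23 = 10.40 from the shared-equipment pool, for a payoff of 23.40.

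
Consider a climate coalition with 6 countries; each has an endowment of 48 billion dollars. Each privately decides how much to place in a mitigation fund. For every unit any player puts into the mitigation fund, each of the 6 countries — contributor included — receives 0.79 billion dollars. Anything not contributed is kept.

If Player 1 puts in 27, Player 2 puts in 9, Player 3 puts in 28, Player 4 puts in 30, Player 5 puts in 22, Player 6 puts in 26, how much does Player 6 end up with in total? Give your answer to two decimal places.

134.18 billion dollars

Total contributed: 27 + 9 + 28 + 30 + 22 + 26 = 142.
Each receives 0.79 × 142 = 112.18 from the mitigation fund.
Player 6 keeps 48 − 26 = 22, so Player 6's payoff is 22 + 112.18 = 134.18.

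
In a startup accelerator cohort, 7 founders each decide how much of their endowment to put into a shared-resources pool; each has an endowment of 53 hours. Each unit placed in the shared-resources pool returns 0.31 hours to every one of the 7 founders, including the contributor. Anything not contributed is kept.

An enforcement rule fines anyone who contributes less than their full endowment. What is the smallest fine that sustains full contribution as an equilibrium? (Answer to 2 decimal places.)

Given the others contribute fully, the best deviation is to contribute 0 (any partial contribution still incurs the fine and gives up units whose private return 0.31 is below 1).
Deviating from 53 to 0 saves 53 hours but forfeits the deviator's share of the drop in the shared-resources pool: 0.31 × 53 = 16.43.
So the deviation gain is 53 − 16.43 = 36.57, and the fine must be at least 36.57 hours to wipe it out.

36.57 hours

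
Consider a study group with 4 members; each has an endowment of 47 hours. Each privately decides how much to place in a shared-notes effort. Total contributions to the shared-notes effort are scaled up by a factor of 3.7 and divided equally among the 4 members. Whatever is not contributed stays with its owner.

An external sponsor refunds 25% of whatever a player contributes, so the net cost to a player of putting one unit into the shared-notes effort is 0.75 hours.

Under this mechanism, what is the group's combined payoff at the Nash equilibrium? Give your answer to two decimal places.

742.60 hours

The effective private return per unit is now (3.7/4) / 0.75 = 1.2333 > 1, so every player's dominant strategy flips to full contribution.
So the Nash equilibrium is full contribution by all 4; the group earns 4 × (47 × 0.25 + 3.7 × 47) = 742.60.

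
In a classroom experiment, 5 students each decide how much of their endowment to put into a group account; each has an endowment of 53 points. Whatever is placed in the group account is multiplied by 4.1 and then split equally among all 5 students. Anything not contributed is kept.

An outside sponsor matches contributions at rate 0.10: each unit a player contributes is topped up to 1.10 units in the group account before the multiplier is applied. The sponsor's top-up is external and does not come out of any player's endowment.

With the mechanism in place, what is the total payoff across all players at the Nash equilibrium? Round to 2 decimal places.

The effective private return is 4.1 × 1.10 / 5 = 0.9020, which is still under 1, so the mechanism doesn't change anyone's dominant strategy: zero contribution.
Everyone keeps their endowment and the group total is 5 × 53 = 265.

265.00 points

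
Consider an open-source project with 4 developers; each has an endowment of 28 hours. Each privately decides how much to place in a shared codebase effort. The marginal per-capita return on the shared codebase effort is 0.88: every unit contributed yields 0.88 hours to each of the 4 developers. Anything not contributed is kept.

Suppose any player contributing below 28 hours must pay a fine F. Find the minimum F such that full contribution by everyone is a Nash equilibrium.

3.36 hours

Given the others contribute fully, the best deviation is to contribute 0 (any partial contribution still incurs the fine and gives up units whose private return 0.88 is below 1).
Deviating from 28 to 0 saves 28 hours but forfeits the deviator's share of the drop in the shared codebase effort: 0.88 × 28 = 24.64.
So the deviation gain is 28 − 24.64 = 3.36, and the fine must be at least 3.36 hours to wipe it out.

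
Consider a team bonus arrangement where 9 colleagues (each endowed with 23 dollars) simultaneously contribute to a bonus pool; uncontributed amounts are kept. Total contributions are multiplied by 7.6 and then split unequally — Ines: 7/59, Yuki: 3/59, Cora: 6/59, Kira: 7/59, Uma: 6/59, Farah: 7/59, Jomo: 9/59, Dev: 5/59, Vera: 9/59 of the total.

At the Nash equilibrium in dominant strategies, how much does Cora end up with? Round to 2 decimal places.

58.55 dollars

A player with share s gets back 7.6·s per unit contributed, so full contribution is dominant for anyone with s > 1/7.6 = 0.1316 and zero contribution is dominant for anyone below.
Jomo and Vera clear that bar, contributing 23 each; the remaining 7 contribute 0. Total contributed: 46.
Cora keeps 23 and receives 7.6 × 46 × 6/59 = 35.55 from the bonus pool, for a payoff of 58.55.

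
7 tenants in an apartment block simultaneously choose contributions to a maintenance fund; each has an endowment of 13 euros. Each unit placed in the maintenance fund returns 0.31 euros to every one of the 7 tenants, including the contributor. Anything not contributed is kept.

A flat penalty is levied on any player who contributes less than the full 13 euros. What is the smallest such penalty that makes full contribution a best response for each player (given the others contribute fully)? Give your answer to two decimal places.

8.97 euros

Given the others contribute fully, the best deviation is to contribute 0 (any partial contribution still incurs the fine and gives up units whose private return 0.31 is below 1).
Deviating from 13 to 0 saves 13 euros but forfeits the deviator's share of the drop in the maintenance fund: 0.31 × 13 = 4.03.
So the deviation gain is 13 − 4.03 = 8.97, and the fine must be at least 8.97 euros to wipe it out.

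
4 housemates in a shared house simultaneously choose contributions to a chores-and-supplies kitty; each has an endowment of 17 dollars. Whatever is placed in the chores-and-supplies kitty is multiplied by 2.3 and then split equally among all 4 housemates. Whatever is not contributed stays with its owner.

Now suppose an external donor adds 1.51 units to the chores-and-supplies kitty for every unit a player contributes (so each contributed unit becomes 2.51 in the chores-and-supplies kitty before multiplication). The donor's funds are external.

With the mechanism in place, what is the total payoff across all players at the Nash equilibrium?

392.56 dollars

With the mechanism, a contributed unit returns 2.3 × 2.51 / 4 = 1.4433 per unit of net cost to the contributor — now above 1 — so contributing fully is weakly dominant for every player.
At the Nash equilibrium everyone contributes 17. Group total payoff = 2.3 × 2.51 × 68 = 392.56.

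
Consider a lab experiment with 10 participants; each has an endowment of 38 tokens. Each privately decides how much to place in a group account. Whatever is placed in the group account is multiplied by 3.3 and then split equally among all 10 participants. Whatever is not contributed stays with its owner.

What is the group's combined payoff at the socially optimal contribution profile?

1254.00 tokens

Each contributed unit returns 3.300 to the group as a whole (0.3300 to each of 10 players), which exceeds 1, so the social optimum is full contribution: group total = 3.300 × 380 = 1254.00.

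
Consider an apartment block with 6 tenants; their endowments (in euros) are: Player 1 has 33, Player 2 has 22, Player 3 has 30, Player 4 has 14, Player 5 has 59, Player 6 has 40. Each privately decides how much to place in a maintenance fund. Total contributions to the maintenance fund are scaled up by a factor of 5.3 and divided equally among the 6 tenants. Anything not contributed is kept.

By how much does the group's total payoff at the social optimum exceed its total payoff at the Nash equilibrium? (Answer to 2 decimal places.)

The private return per contributed unit is 5.3/6 = 0.8833 < 1 for every player regardless of endowment, so the Nash equilibrium is zero contribution and the group total is Σ E_j = 33 + 22 + 30 + 14 + 59 + 40 = 198.
Each contributed unit returns 5.300 to the group, so the social optimum is full contribution by everyone: group total = 5.300 × 198 = 1049.40.
Efficiency loss = (5.300 − 1) × 198 = 851.40.

851.40 euros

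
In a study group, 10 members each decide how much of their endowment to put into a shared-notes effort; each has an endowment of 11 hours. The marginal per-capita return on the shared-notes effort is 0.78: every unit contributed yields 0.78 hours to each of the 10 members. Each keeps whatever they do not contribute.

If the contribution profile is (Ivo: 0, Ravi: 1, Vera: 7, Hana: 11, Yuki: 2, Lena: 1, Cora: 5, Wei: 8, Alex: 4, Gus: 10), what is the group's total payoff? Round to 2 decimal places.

443.20 hours

Total contributed: 0 + 1 + 7 + 11 + 2 + 1 + 5 + 8 + 4 + 10 = 49; total kept: 10 × 11 − 49 = 61.
The shared-notes effort pays out 0.78 × 10 × 49 = 382.20 in aggregate.
Group total = 61 + 382.20 = 443.20.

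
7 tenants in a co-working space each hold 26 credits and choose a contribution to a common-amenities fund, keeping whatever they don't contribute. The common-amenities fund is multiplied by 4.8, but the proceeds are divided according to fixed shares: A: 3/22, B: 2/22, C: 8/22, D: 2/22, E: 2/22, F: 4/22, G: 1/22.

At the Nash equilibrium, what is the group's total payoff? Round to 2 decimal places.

A player with share s gets back 4.8·s per unit contributed, so full contribution is dominant for anyone with s > 1/4.8 = 0.2083 and zero contribution is dominant for anyone below.
Only C (8/22) clears that bar, contributing 26; the remaining 6 contribute 0. Total contributed: 26.
The common-amenities fund pays out 4.8 × 26 = 124.80 in total (split across the unequal shares, but the aggregate is all that matters for the group sum).
The 6 free-riders keep 26 each, adding 156. Group total = 156 + 124.80 = 280.80.

280.80 credits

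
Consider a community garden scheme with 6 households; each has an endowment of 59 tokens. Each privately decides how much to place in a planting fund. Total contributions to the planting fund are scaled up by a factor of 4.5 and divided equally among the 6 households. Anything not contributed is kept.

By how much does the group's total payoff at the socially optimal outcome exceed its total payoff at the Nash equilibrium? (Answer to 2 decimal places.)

1239.00 tokens

Each contributed unit returns 4.5/6 = 0.7500 to its contributor — below 1 — so contributing 0 is dominant for every player. At the Nash equilibrium everyone keeps their 59, and the group total is 6 × 59 = 354.
Each contributed unit returns 4.500 to the group as a whole (0.7500 to each of 6 players), which exceeds 1, so the social optimum is full contribution: group total = 4.500 × 354 = 1593.00.
Efficiency loss = 1593.00 − 354 = 1239.00.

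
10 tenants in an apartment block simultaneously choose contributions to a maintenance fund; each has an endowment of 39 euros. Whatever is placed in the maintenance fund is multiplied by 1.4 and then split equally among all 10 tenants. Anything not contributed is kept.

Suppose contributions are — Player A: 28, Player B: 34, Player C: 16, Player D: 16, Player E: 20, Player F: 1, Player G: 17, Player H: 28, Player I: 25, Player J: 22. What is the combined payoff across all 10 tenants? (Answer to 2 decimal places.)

Total contributed: 28 + 34 + 16 + 16 + 20 + 1 + 17 + 28 + 25 + 22 = 207; total kept: 10 × 39 − 207 = 183.
The maintenance fund pays out 1.4 × 207 = 289.80 in aggregate.
Group total = 183 + 289.80 = 472.80.

472.80 euros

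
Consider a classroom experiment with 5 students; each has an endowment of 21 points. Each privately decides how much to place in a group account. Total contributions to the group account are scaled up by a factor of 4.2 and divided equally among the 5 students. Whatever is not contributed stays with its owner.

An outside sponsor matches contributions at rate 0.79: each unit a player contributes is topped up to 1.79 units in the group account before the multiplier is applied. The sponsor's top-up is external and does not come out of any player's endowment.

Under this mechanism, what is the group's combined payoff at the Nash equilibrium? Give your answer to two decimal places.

With the mechanism, a contributed unit returns 4.2 × 1.79 / 5 = 1.5036 per unit of net cost to the contributor — now above 1 — so contributing fully is weakly dominant for every player.
So the Nash equilibrium is full contribution by all 5; the group earns 4.2 × 1.79 × 105 = 789.39.

789.39 points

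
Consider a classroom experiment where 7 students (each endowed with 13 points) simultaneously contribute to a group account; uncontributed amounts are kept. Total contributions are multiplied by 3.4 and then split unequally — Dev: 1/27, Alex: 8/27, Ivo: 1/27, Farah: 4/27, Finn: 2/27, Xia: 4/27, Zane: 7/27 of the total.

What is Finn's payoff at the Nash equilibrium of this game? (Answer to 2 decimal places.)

16.27 points

A player with share s gets back 3.4·s per unit contributed, so full contribution is dominant for anyone with s > 1/3.4 = 0.2941 and zero contribution is dominant for anyone below.
Alex alone (share 8/27) is above the threshold, contributing 13; the remaining 6 contribute 0. Total contributed: 13.
Finn keeps 13 and receives 3.4 × 13 × 2/27 = 3.27 from the group account, for a payoff of 16.27.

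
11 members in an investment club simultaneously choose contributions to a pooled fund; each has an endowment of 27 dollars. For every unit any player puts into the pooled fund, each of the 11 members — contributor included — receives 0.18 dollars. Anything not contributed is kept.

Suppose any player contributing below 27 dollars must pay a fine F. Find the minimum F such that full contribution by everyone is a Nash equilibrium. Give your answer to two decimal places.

22.14 dollars

Given the others contribute fully, the best deviation is to contribute 0 (any partial contribution still incurs the fine and gives up units whose private return 0.18 is below 1).
Deviating from 27 to 0 saves 27 dollars but forfeits the deviator's share of the drop in the pooled fund: 0.18 × 27 = 4.86.
So the deviation gain is 27 − 4.86 = 22.14, and the fine must be at least 22.14 dollars to wipe it out.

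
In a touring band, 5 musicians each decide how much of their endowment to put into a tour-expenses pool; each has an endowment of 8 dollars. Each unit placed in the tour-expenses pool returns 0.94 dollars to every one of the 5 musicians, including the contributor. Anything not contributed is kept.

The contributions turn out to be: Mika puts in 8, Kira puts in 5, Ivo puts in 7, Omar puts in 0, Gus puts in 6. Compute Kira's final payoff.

27.44 dollars

Total contributed: 8 + 5 + 7 + 0 + 6 = 26.
Each receives 0.94 × 26 = 24.44 from the tour-expenses pool.
Kira keeps 8 − 5 = 3, so Kira's payoff is 3 + 24.44 = 27.44.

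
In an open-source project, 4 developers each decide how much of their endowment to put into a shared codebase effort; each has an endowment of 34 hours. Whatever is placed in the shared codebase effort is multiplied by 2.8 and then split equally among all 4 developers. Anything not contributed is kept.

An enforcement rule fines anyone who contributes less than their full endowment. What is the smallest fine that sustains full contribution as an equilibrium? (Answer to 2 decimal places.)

10.20 hours

Given the others contribute fully, the best deviation is to contribute 0 (any partial contribution still incurs the fine and gives up units whose private return 0.7000 is below 1).
Deviating from 34 to 0 saves 34 hours but forfeits the deviator's share of the drop in the shared codebase effort: 2.8/4 × 34 = 23.80.
So the deviation gain is 34 − 23.80 = 10.20, and the fine must be at least 10.20 hours to wipe it out.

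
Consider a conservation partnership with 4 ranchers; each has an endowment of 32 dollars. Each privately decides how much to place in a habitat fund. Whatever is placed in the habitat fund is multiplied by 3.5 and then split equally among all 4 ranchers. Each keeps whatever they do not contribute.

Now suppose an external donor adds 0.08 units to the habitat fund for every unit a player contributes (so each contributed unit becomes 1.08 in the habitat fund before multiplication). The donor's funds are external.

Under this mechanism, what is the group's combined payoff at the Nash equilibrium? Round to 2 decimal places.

With the mechanism, a contributed unit returns 3.5 × 1.08 / 4 = 0.9450 per unit of net cost — still below 1 — so contributing 0 remains dominant for every player.
At the Nash equilibrium no one contributes; group total payoff = 4 × 32 = 128.

128.00 dollars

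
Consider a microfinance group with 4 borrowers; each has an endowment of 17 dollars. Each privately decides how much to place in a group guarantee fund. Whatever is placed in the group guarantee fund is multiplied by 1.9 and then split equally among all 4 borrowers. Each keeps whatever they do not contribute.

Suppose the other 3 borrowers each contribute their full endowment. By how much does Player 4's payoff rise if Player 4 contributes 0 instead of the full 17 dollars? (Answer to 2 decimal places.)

Switching from a contribution of 17 to 0 lets Player 4 keep an extra 17 dollars, but lowers the group guarantee fund by 17, which costs Player 4 their own share of that drop: 1.9/4 × 17 = 8.07.
Net gain = 17 − 8.07 = 8.93. The private return per contributed unit (0.4750) is below 1, so free-riding is indeed the best response regardless of what the others do.

8.93 dollars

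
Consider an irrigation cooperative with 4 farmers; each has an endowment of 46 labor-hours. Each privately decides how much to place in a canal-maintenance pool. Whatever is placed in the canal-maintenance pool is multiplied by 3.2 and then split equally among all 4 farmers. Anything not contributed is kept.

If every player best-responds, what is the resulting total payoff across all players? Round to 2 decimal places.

184.00 labor-hours

Each contributed unit returns 3.2/4 = 0.8000 to its contributor — below 1 — so contributing 0 is dominant for every player. At the Nash equilibrium everyone keeps their 46, and the group total is 4 × 46 = 184.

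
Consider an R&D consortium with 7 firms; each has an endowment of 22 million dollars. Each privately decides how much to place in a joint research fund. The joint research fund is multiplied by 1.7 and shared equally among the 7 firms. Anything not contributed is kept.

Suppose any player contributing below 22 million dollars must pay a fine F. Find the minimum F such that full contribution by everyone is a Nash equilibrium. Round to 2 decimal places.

Given the others contribute fully, the best deviation is to contribute 0 (any partial contribution still incurs the fine and gives up units whose private return 0.2429 is below 1).
Deviating from 22 to 0 saves 22 million dollars but forfeits the deviator's share of the drop in the joint research fund: 1.7/7 × 22 = 5.34.
So the deviation gain is 22 − 5.34 = 16.66, and the fine must be at least 16.66 million dollars to wipe it out.

16.66 million dollars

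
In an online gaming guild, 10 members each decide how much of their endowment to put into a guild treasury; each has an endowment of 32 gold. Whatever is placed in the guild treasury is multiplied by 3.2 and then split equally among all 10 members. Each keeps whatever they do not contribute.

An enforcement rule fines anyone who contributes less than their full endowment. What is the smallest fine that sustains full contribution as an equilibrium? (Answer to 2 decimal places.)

Given the others contribute fully, the best deviation is to contribute 0 (any partial contribution still incurs the fine and gives up units whose private return 0.3200 is below 1).
Deviating from 32 to 0 saves 32 gold but forfeits the deviator's share of the drop in the guild treasury: 3.2/10 × 32 = 10.24.
So the deviation gain is 32 − 10.24 = 21.76, and the fine must be at least 21.76 gold to wipe it out.

21.76 gold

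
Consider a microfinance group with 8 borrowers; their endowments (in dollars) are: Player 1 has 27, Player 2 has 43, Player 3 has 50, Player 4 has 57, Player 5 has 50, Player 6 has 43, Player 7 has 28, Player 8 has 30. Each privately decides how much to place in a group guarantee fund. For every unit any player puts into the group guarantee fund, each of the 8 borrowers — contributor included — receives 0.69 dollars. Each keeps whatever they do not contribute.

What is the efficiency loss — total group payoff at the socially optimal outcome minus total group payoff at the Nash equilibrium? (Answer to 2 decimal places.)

The private return per contributed unit is 0.69 < 1 for everyone, so the Nash equilibrium is zero contribution and the group total is Σ E_j = 27 + 43 + 50 + 57 + 50 + 43 + 28 + 30 = 328.
Each contributed unit returns 5.520 to the group, so the social optimum is full contribution by everyone: group total = 5.520 × 328 = 1810.56.
Efficiency loss = (5.520 − 1) × 328 = 1482.56.

1482.56 dollars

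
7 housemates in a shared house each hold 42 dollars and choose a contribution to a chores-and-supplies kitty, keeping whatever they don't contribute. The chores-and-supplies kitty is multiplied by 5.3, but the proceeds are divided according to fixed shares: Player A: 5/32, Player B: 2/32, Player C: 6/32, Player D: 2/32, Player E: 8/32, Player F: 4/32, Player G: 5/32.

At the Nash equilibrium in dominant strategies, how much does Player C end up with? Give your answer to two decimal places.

83.74 dollars

For player j, contributing a unit is worthwhile iff 5.3 × (j's share) ≥ 1, i.e. iff j's share is at least 0.1887.
Only Player E (8/32) clears that bar, contributing 42; the remaining 6 contribute 0. Total contributed: 42.
Player C keeps 42 and receives 5.3 × 42 × 6/32 = 41.74 from the chores-and-supplies kitty, for a payoff of 83.74.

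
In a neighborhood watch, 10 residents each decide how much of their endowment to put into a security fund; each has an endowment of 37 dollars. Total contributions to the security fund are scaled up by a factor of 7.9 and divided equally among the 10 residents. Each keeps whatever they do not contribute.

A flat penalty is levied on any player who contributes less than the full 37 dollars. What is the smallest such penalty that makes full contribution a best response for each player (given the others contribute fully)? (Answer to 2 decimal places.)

7.77 dollars

Given the others contribute fully, the best deviation is to contribute 0 (any partial contribution still incurs the fine and gives up units whose private return 0.7900 is below 1).
Deviating from 37 to 0 saves 37 dollars but forfeits the deviator's share of the drop in the security fund: 7.9/10 × 37 = 29.23.
So the deviation gain is 37 − 29.23 = 7.77, and the fine must be at least 7.77 dollars to wipe it out.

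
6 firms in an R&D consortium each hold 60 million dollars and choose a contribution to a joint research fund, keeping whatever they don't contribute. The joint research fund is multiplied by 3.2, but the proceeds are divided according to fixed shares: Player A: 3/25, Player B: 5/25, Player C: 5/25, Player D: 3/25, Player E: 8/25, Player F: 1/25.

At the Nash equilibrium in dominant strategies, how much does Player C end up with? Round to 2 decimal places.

Each unit j contributes comes back to j as 3.2 × (j's share), so j prefers to contribute only if that share exceeds 1/3.2 = 0.3125; otherwise keeping the unit dominates.
Player E alone (share 8/25) is above the threshold, contributing 60; the remaining 5 contribute 0. Total contributed: 60.
Player C keeps 60 and receives 3.2 × 60 × 5/25 = 38.40 from the joint research fund, for a payoff of 98.40.

98.40 million dollars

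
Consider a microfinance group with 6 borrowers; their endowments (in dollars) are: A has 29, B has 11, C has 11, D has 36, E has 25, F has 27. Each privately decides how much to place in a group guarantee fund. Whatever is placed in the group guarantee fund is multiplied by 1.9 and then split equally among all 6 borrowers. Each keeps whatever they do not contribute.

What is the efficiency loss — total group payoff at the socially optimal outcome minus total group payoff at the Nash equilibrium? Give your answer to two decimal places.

125.10 dollars

The private return per contributed unit is 1.9/6 = 0.3167 < 1 for every player regardless of endowment, so the Nash equilibrium is zero contribution and the group total is Σ E_j = 29 + 11 + 11 + 36 + 25 + 27 = 139.
Each contributed unit returns 1.900 to the group, so the social optimum is full contribution by everyone: group total = 1.900 × 139 = 264.10.
Efficiency loss = (1.900 − 1) × 139 = 125.10.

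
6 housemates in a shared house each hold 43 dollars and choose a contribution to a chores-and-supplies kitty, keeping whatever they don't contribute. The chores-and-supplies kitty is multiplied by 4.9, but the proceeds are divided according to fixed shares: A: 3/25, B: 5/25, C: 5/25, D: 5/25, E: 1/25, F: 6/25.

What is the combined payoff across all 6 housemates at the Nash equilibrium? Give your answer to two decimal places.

425.70 dollars

Each unit j contributes comes back to j as 4.9 × (j's share), so j prefers to contribute only if that share exceeds 1/4.9 = 0.2041; otherwise keeping the unit dominates.
F alone (share 6/25) is above the threshold, contributing 43; the remaining 5 contribute 0. Total contributed: 43.
The chores-and-supplies kitty pays out 4.9 × 43 = 210.70 in total (split across the unequal shares, but the aggregate is all that matters for the group sum).
The 5 free-riders keep 43 each, adding 215. Group total = 215 + 210.70 = 425.70.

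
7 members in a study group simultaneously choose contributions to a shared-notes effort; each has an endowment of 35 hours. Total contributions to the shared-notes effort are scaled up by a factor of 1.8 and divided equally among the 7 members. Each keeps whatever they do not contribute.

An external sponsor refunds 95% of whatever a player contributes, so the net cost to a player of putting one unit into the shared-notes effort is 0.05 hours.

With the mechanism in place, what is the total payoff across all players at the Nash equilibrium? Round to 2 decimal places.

The effective private return per unit is now (1.8/7) / 0.05 = 5.1429 > 1, so every player's dominant strategy flips to full contribution.
So the Nash equilibrium is full contribution by all 7; the group earns 7 × (35 × 0.95 + 1.8 × 35) = 673.75.

673.75 hours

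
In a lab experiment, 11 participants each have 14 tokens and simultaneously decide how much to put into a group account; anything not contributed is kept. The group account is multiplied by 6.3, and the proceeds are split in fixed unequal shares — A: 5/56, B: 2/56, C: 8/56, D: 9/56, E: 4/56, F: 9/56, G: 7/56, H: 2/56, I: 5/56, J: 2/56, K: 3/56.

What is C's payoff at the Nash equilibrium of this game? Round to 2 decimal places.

A player with share s gets back 6.3·s per unit contributed, so full contribution is dominant for anyone with s > 1/6.3 = 0.1587 and zero contribution is dominant for anyone below.
The shares above 0.1587 belong to D and F, contributing 14 each; the remaining 9 contribute 0. Total contributed: 28.
C keeps 14 and receives 6.3 × 28 × 8/56 = 25.20 from the group account, for a payoff of 39.20.

39.20 tokens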